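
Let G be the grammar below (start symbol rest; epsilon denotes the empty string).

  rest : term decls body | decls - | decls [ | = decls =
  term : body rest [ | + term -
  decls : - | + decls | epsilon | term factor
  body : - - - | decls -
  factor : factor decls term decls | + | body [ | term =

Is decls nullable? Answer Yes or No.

Yes

decls has an epsilon-production, so decls ⇒ epsilon.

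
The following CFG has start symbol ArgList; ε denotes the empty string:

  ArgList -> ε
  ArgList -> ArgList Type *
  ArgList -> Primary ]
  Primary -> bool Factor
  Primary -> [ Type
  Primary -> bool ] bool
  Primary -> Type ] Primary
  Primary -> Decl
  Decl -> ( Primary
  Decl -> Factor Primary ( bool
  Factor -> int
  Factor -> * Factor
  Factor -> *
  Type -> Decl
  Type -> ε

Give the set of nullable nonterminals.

{ ArgList, Type }

Directly nullable (have an ε-production): ArgList, Type.
No other nonterminal has a production whose RHS symbols are all nullable.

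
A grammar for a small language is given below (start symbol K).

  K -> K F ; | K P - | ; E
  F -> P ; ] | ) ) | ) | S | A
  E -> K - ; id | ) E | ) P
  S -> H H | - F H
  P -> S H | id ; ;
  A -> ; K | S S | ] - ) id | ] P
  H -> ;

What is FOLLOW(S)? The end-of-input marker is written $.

In F -> S: S is at the end, add FOLLOW(F) = { ; }.
In P -> S H: add FIRST(H) = { ; }.
In A -> S S: add FIRST(S) = { -, ; }.
In A -> S S: S is at the end, add FOLLOW(A) = { ; }.
Union: FOLLOW(S) = { -, ; }.

{ -, ; }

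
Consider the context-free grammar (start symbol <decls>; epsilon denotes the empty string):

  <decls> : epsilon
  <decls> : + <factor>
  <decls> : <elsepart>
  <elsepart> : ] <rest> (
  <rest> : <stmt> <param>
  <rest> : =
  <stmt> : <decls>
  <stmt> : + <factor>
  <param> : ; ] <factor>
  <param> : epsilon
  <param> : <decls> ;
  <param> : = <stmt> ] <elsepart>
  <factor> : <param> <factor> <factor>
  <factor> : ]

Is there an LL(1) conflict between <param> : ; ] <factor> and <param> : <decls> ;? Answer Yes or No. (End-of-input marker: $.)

FIRST(; ] <factor>) = { ; } and FIRST(<decls> ;) = { +, ;, ] }.
Both contain ;, so the two alternatives are not disjoint — LL(1) conflict.

Yes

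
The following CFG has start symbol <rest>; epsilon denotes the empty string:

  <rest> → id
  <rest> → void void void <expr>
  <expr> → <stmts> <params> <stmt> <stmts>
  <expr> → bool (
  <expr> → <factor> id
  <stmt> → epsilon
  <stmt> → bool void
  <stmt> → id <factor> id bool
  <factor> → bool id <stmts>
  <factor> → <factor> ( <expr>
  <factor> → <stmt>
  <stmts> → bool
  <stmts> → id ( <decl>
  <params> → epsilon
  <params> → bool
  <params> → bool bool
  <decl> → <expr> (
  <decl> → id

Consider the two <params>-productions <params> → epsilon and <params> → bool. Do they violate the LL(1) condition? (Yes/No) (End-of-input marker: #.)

Yes

FIRST(epsilon) = { epsilon } and FIRST(bool) = { bool }.
The first alternative is nullable and FOLLOW(<params>) = { bool, id } shares bool with FIRST of the second — conflict.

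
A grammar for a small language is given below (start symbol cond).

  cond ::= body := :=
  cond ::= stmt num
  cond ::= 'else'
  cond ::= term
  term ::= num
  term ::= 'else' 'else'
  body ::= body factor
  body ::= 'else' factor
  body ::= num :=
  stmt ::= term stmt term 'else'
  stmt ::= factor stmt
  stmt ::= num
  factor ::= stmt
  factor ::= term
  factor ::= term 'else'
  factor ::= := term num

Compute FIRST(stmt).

{ 'else', :=, num }

From stmt ::= term stmt term 'else': add FIRST(term) = { 'else', num }.
From stmt ::= factor stmt: add FIRST(factor) = { 'else', :=, num }.
stmt ::= num contributes {num}.
Union: FIRST(stmt) = { 'else', :=, num }.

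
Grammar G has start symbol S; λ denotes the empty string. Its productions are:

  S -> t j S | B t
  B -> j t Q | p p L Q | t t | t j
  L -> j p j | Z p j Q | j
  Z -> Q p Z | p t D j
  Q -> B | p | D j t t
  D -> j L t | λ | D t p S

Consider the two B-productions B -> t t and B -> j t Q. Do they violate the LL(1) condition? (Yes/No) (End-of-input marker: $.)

No

FIRST(t t) = { t } and FIRST(j t Q) = { j }.
The FIRST sets are disjoint and neither alternative is nullable — no conflict.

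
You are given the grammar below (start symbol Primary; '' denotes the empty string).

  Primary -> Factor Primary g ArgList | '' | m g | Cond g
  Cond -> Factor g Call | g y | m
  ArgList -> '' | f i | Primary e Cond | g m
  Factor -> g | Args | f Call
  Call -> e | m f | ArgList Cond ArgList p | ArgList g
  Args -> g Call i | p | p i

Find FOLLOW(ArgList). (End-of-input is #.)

{ #, e, f, g, m, p }

In Primary -> Factor Primary g ArgList: ArgList is at the end, add FOLLOW(Primary) = { #, e, g }.
In Call -> ArgList Cond ArgList p: add FIRST(Cond ArgList p) = { f, g, m, p }.
In Call -> ArgList Cond ArgList p: add FIRST(p) = { p }.
In Call -> ArgList g: add FIRST(g) = { g }.
Union: FOLLOW(ArgList) = { #, e, f, g, m, p }.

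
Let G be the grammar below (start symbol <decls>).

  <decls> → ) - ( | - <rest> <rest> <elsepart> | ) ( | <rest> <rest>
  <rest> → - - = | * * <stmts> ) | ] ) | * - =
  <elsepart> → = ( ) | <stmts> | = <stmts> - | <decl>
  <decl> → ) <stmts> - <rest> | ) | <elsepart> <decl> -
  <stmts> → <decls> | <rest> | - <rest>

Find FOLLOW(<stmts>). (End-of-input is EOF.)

In <rest> → * * <stmts> ): add FIRST()) = { ) }.
In <elsepart> → <stmts>: <stmts> is at the end, add FOLLOW(<elsepart>) = { EOF, ), *, -, =, ] }.
In <elsepart> → = <stmts> -: add FIRST(-) = { - }.
In <decl> → ) <stmts> - <rest>: add FIRST(- <rest>) = { - }.
Union: FOLLOW(<stmts>) = { EOF, ), *, -, =, ] }.

{ EOF, ), *, -, =, ] }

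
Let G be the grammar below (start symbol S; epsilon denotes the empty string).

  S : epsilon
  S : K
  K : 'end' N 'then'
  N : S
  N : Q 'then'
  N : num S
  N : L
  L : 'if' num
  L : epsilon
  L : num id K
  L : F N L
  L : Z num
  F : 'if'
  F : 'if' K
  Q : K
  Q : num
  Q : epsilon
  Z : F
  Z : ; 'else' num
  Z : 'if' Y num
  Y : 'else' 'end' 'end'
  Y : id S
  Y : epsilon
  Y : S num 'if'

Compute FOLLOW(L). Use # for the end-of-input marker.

{ 'if', 'then', ;, num }

In N : L: L is at the end, add FOLLOW(N) = { 'if', 'then', ;, num }.
In L : F N L: L is at the end, add FOLLOW(L) = { 'if', 'then', ;, num }.
Union: FOLLOW(L) = { 'if', 'then', ;, num }.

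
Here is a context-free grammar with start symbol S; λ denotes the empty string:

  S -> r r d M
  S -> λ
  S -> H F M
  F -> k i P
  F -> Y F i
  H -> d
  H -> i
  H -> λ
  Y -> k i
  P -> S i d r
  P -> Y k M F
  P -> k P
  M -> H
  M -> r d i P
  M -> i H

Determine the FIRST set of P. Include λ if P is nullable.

From P -> S i d r: S nullable, take FIRST(S) ∪ {i} = { d, i, k, r }.
From P -> Y k M F: add FIRST(Y) = { k }.
P -> k P contributes {k}.
Union: FIRST(P) = { d, i, k, r }.

{ d, i, k, r }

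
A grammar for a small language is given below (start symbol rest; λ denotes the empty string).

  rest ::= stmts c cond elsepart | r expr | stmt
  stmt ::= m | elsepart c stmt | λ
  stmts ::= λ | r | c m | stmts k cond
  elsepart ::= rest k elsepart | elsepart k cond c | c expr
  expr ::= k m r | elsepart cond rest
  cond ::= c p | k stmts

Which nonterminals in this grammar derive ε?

{ rest, stmt, stmts }

Directly nullable (have an λ-production): stmt, stmts.
rest ::= stmt with every symbol nullable, so rest is nullable.
No other nonterminal has a production whose RHS symbols are all nullable.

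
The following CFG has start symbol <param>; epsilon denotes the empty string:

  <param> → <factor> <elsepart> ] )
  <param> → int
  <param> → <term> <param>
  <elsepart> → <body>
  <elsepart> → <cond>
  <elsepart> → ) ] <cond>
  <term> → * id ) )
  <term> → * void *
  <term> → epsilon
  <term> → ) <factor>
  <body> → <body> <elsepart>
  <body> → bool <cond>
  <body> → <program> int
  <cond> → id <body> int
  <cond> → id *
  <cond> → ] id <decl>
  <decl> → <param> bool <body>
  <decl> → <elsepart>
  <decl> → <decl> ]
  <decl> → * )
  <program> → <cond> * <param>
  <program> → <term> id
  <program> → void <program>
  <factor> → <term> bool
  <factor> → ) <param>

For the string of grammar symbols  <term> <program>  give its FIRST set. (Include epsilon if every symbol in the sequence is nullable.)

{ ), *, ], id, void }

Add FIRST(<term>)\{epsilon} = { ), * }; <term> is nullable, continue.
Add FIRST(<program>) = { ), *, ], id, void }; <program> is not nullable, stop.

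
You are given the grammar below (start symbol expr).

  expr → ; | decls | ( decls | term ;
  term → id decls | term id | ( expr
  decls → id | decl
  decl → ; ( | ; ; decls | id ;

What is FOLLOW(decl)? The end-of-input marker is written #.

In decls → decl: decl is at the end, add FOLLOW(decls) = { #, ;, id }.
Union: FOLLOW(decl) = { #, ;, id }.

{ #, ;, id }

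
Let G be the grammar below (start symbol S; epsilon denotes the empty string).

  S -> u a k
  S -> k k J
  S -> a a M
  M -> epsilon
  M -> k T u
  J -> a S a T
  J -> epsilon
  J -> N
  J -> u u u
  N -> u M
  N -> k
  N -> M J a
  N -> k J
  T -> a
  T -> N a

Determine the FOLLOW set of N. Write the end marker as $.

In J -> N: N is at the end, add FOLLOW(J) = { $, a }.
In T -> N a: add FIRST(a) = { a }.
Union: FOLLOW(N) = { $, a }.

{ $, a }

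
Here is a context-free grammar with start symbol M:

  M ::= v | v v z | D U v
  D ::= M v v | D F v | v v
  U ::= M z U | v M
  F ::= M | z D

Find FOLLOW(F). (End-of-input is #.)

In D ::= D F v: add FIRST(v) = { v }.
Union: FOLLOW(F) = { v }.

{ v }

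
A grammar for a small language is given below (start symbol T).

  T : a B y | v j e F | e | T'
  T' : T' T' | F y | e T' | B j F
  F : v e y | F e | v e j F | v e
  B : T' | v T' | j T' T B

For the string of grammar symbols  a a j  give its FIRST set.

{ a }

a is a terminal; add {a} and stop.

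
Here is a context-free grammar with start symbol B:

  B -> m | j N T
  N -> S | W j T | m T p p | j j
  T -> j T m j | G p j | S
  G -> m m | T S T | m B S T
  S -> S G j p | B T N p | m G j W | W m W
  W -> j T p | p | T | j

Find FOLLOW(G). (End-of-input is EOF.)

In T -> G p j: add FIRST(p j) = { p }.
In S -> S G j p: add FIRST(j p) = { j }.
In S -> m G j W: add FIRST(j W) = { j }.
Union: FOLLOW(G) = { j, p }.

{ j, p }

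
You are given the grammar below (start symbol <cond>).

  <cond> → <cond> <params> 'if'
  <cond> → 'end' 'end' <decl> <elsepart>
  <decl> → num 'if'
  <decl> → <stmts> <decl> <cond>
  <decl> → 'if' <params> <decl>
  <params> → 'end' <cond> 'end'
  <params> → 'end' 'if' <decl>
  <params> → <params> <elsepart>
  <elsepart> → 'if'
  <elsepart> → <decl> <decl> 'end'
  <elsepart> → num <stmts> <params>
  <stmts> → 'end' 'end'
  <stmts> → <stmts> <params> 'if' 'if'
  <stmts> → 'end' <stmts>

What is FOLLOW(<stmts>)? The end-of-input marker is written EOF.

{ 'end', 'if', num }

In <decl> → <stmts> <decl> <cond>: add FIRST(<decl> <cond>) = { 'end', 'if', num }.
In <elsepart> → num <stmts> <params>: add FIRST(<params>) = { 'end' }.
In <stmts> → <stmts> <params> 'if' 'if': add FIRST(<params> 'if' 'if') = { 'end' }.
In <stmts> → 'end' <stmts>: <stmts> is at the end, add FOLLOW(<stmts>) = { 'end', 'if', num }.
Union: FOLLOW(<stmts>) = { 'end', 'if', num }.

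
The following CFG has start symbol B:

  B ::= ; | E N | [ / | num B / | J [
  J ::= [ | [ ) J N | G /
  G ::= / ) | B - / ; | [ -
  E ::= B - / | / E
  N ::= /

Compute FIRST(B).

{ /, ;, [, num }

B ::= ; contributes {;}.
From B ::= E N: add FIRST(E) = { /, ;, [, num }.
B ::= [ / contributes {[}.
B ::= num B / contributes {num}.
From B ::= J [: add FIRST(J) = { /, ;, [, num }.
Union: FIRST(B) = { /, ;, [, num }.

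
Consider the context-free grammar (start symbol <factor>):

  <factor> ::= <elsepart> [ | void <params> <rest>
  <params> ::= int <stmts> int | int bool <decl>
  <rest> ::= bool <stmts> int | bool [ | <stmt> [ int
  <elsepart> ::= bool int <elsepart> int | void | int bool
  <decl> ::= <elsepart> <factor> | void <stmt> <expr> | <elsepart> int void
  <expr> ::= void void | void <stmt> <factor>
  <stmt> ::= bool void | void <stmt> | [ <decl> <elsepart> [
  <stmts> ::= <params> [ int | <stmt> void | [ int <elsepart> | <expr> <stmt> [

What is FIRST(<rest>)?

<rest> ::= bool <stmts> int contributes {bool}.
<rest> ::= bool [ contributes {bool}.
From <rest> ::= <stmt> [ int: add FIRST(<stmt>) = { [, bool, void }.
Union: FIRST(<rest>) = { [, bool, void }.

{ [, bool, void }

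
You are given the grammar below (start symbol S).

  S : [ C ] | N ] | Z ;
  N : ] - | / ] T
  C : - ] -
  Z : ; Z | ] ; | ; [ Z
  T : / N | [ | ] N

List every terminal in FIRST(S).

{ /, ;, [, ] }

S : [ C ] contributes {[}.
From S : N ]: add FIRST(N) = { /, ] }.
From S : Z ;: add FIRST(Z) = { ;, ] }.
Union: FIRST(S) = { /, ;, [, ] }.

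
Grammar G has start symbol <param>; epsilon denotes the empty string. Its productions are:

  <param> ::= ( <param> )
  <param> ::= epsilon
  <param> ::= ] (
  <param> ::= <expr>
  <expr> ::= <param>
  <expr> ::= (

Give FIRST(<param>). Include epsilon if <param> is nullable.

<param> ::= ( <param> ) contributes {(}.
<param> ::= epsilon contributes epsilon.
<param> ::= ] ( contributes {]}.
From <param> ::= <expr>: add FIRST(<expr>) = { (, ], epsilon } (including epsilon since <expr> is nullable).
Union: FIRST(<param>) = { (, ], epsilon }.

{ (, ], epsilon }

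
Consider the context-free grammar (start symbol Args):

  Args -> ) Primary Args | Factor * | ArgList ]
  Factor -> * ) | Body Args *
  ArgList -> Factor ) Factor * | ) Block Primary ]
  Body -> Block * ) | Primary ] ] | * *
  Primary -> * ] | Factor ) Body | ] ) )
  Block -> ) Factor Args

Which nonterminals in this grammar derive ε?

{ } (none)

No nonterminal has an empty production or an RHS whose symbols are all nullable.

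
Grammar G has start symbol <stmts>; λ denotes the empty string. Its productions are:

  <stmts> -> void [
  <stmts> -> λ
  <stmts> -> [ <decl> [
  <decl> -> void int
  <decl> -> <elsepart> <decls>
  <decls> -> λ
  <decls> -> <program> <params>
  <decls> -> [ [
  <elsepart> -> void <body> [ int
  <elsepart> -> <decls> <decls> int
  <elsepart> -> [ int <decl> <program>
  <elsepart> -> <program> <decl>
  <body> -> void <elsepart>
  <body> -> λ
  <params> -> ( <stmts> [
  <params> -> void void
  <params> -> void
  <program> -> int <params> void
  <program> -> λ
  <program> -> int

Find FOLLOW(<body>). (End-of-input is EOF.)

In <elsepart> -> void <body> [ int: add FIRST([ int) = { [ }.
Union: FOLLOW(<body>) = { [ }.

{ [ }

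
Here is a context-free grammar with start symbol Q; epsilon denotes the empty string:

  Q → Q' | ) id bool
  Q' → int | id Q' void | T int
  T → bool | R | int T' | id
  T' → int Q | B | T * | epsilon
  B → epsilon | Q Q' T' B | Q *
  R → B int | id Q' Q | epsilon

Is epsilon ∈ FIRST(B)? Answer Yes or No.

B has an epsilon-production, so B ⇒ epsilon.

Yes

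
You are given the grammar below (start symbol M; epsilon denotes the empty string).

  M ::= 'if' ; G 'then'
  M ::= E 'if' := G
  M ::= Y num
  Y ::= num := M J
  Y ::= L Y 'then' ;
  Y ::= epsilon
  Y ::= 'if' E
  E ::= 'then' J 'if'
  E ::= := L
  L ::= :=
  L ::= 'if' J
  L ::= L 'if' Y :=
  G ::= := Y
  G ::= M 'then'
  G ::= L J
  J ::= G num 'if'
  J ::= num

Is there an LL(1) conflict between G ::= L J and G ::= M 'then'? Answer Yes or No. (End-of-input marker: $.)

Yes

FIRST(L J) = { 'if', := } and FIRST(M 'then') = { 'if', 'then', :=, num }.
Both contain 'if', so the two alternatives are not disjoint — LL(1) conflict.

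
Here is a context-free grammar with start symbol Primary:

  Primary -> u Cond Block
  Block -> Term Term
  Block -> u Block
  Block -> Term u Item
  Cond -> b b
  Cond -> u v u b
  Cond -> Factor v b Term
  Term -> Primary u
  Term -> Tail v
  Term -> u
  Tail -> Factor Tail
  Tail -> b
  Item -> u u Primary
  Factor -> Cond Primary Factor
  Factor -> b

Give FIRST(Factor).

From Factor -> Cond Primary Factor: add FIRST(Cond) = { b, u }.
Factor -> b contributes {b}.
Union: FIRST(Factor) = { b, u }.

{ b, u }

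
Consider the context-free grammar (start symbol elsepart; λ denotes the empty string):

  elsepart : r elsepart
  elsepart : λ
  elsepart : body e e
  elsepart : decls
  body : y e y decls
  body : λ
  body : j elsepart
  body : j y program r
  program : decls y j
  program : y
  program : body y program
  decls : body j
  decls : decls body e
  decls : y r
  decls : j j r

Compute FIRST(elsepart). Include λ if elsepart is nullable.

elsepart : r elsepart contributes {r}.
elsepart : λ contributes λ.
From elsepart : body e e: body nullable, take FIRST(body) ∪ {e} = { e, j, y }.
From elsepart : decls: add FIRST(decls) = { j, y }.
Union: FIRST(elsepart) = { e, j, r, y, λ }.

{ e, j, r, y, λ }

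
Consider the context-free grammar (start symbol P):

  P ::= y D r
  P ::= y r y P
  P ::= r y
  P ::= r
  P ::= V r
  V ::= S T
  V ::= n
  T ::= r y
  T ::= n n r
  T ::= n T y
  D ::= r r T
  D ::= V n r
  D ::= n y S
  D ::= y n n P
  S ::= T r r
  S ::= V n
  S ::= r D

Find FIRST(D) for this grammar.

D ::= r r T contributes {r}.
From D ::= V n r: add FIRST(V) = { n, r }.
D ::= n y S contributes {n}.
D ::= y n n P contributes {y}.
Union: FIRST(D) = { n, r, y }.

{ n, r, y }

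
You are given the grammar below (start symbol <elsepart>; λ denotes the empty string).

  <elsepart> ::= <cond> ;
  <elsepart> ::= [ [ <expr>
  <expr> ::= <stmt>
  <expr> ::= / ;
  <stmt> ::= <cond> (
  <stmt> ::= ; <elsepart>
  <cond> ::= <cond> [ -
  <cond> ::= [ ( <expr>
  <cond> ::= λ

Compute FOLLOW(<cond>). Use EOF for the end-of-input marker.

In <elsepart> ::= <cond> ;: add FIRST(;) = { ; }.
In <stmt> ::= <cond> (: add FIRST(() = { ( }.
In <cond> ::= <cond> [ -: add FIRST([ -) = { [ }.
Union: FOLLOW(<cond>) = { (, ;, [ }.

{ (, ;, [ }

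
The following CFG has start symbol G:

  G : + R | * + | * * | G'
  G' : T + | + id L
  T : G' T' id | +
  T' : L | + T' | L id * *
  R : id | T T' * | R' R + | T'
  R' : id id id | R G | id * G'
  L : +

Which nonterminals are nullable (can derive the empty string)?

{ } (none)

No nonterminal has an empty production or an RHS whose symbols are all nullable.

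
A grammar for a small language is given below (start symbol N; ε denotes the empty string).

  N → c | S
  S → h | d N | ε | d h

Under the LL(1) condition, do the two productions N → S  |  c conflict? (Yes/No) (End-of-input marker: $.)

FIRST(S) = { d, h, ε } and FIRST(c) = { c }.
The first is nullable but FOLLOW(N) = { $ } is disjoint from FIRST of the second.

No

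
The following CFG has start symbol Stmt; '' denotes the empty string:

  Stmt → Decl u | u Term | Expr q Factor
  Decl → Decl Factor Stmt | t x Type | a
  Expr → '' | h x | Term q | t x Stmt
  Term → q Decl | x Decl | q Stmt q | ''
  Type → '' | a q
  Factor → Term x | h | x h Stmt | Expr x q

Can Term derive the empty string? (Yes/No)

Yes

Term has an ''-production, so Term ⇒ ''.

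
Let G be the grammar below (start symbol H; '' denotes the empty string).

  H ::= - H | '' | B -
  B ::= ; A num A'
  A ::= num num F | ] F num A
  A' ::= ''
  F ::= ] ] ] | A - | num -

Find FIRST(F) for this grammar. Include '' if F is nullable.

{ ], num }

F ::= ] ] ] contributes {]}.
From F ::= A -: add FIRST(A) = { ], num }.
F ::= num - contributes {num}.
Union: FIRST(F) = { ], num }.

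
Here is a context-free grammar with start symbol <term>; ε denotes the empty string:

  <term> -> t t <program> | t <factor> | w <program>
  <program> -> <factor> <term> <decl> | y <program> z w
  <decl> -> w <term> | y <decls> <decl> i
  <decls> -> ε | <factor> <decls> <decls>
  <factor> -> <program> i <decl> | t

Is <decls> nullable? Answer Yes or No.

Yes

<decls> has an ε-production, so <decls> ⇒ ε.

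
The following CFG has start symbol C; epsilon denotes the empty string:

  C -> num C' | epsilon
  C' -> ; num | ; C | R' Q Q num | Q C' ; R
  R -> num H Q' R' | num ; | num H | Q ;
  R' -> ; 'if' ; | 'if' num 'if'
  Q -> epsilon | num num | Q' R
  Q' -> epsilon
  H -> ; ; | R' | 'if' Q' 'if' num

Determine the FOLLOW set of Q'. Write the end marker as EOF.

In R -> num H Q' R': add FIRST(R') = { 'if', ; }.
In Q -> Q' R: add FIRST(R) = { ;, num }.
In H -> 'if' Q' 'if' num: add FIRST('if' num) = { 'if' }.
Union: FOLLOW(Q') = { 'if', ;, num }.

{ 'if', ;, num }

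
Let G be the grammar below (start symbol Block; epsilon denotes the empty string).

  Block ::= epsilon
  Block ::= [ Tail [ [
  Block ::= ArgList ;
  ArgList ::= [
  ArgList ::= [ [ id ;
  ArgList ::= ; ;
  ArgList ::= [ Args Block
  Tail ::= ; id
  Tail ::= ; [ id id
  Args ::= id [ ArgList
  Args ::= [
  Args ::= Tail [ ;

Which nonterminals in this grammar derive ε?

{ Block }

Directly nullable (have an epsilon-production): Block.
No other nonterminal has a production whose RHS symbols are all nullable.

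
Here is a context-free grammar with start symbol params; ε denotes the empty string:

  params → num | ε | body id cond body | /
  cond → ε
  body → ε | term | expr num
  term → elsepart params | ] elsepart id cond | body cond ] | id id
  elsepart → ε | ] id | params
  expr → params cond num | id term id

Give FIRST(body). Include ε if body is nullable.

{ /, ], id, num, ε }

body → ε contributes ε.
From body → term: add FIRST(term) = { /, ], id, num, ε } (including ε since term is nullable).
From body → expr num: add FIRST(expr) = { /, ], id, num }.
Union: FIRST(body) = { /, ], id, num, ε }.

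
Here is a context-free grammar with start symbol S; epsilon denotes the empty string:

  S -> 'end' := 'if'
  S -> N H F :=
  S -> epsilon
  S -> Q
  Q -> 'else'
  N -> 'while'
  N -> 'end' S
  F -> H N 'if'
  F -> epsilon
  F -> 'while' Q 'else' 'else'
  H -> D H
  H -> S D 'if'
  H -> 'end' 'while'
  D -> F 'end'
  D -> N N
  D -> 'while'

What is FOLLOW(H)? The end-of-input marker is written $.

In S -> N H F :=: add FIRST(F :=) = { 'else', 'end', 'while', := }.
In F -> H N 'if': add FIRST(N 'if') = { 'end', 'while' }.
In H -> D H: H is at the end, add FOLLOW(H) = { 'else', 'end', 'while', := }.
Union: FOLLOW(H) = { 'else', 'end', 'while', := }.

{ 'else', 'end', 'while', := }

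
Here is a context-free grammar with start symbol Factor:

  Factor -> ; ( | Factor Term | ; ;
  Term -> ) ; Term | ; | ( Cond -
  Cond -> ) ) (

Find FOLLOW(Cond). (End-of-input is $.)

In Term -> ( Cond -: add FIRST(-) = { - }.
Union: FOLLOW(Cond) = { - }.

{ - }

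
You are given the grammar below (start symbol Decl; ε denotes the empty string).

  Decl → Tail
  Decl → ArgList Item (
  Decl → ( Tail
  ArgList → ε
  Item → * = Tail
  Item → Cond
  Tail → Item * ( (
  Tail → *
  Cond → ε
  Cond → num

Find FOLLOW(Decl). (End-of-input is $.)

Decl is the start symbol, so $ ∈ FOLLOW(Decl).
Union: FOLLOW(Decl) = { $ }.

{ $ }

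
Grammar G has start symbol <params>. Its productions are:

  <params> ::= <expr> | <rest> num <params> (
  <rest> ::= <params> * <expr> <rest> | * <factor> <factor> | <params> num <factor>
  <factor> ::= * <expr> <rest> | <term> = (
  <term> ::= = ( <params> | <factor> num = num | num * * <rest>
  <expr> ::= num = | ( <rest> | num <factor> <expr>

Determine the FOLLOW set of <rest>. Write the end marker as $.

In <params> ::= <rest> num <params> (: add FIRST(num <params> () = { num }.
In <rest> ::= <params> * <expr> <rest>: <rest> is at the end, add FOLLOW(<rest>) = { $, (, *, =, num }.
In <factor> ::= * <expr> <rest>: <rest> is at the end, add FOLLOW(<factor>) = { $, (, *, =, num }.
In <term> ::= num * * <rest>: <rest> is at the end, add FOLLOW(<term>) = { = }.
In <expr> ::= ( <rest>: <rest> is at the end, add FOLLOW(<expr>) = { $, (, *, =, num }.
Union: FOLLOW(<rest>) = { $, (, *, =, num }.

{ $, (, *, =, num }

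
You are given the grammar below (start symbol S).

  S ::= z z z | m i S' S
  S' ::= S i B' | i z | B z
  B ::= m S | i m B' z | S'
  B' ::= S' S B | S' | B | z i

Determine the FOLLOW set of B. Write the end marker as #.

{ m, z }

In S' ::= B z: add FIRST(z) = { z }.
In B' ::= S' S B: B is at the end, add FOLLOW(B') = { m, z }.
In B' ::= B: B is at the end, add FOLLOW(B') = { m, z }.
Union: FOLLOW(B) = { m, z }.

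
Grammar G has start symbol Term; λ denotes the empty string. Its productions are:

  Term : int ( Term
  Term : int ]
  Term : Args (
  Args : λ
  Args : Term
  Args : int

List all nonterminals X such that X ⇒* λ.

Directly nullable (have an λ-production): Args.
No other nonterminal has a production whose RHS symbols are all nullable.

{ Args }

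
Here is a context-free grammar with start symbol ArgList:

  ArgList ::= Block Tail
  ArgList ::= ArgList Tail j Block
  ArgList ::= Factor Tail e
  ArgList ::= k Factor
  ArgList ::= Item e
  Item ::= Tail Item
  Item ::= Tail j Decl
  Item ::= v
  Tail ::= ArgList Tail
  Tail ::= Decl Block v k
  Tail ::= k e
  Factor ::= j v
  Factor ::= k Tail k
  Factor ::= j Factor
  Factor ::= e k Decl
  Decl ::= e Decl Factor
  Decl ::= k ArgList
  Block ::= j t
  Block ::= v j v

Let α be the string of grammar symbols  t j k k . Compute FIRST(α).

{ t }

t is a terminal; add {t} and stop.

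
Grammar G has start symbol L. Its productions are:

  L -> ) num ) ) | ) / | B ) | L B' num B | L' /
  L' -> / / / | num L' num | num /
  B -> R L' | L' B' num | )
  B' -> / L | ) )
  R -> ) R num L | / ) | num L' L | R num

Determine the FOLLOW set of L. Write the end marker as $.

{ $, ), /, num }

L is the start symbol, so $ ∈ FOLLOW(L).
In L -> L B' num B: add FIRST(B' num B) = { ), / }.
In B' -> / L: L is at the end, add FOLLOW(B') = { num }.
In R -> ) R num L: L is at the end, add FOLLOW(R) = { /, num }.
In R -> num L' L: L is at the end, add FOLLOW(R) = { /, num }.
Union: FOLLOW(L) = { $, ), /, num }.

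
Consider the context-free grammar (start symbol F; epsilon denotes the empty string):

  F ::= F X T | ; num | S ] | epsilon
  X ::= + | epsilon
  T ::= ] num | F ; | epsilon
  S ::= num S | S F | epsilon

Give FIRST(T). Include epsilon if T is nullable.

T ::= ] num contributes {]}.
From T ::= F ;: F nullable, take FIRST(F) ∪ {;} = { +, ;, ], num }.
T ::= epsilon contributes epsilon.
Union: FIRST(T) = { +, ;, ], num, epsilon }.

{ +, ;, ], num, epsilon }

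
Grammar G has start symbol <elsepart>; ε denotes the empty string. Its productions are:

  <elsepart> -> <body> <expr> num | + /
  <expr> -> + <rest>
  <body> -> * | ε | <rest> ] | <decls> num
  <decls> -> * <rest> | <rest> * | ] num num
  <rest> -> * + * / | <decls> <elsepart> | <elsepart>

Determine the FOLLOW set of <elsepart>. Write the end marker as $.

{ $, *, +, ], num }

<elsepart> is the start symbol, so $ ∈ FOLLOW(<elsepart>).
In <rest> -> <decls> <elsepart>: <elsepart> is at the end, add FOLLOW(<rest>) = { *, +, ], num }.
In <rest> -> <elsepart>: <elsepart> is at the end, add FOLLOW(<rest>) = { *, +, ], num }.
Union: FOLLOW(<elsepart>) = { $, *, +, ], num }.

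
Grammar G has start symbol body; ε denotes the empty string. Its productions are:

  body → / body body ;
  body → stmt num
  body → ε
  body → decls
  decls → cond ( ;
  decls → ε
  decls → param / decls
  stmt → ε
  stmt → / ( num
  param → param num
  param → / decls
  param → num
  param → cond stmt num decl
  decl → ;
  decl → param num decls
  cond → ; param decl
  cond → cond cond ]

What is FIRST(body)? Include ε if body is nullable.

body → / body body ; contributes {/}.
From body → stmt num: stmt nullable, take FIRST(stmt) ∪ {num} = { /, num }.
body → ε contributes ε.
From body → decls: add FIRST(decls) = { /, ;, num, ε } (including ε since decls is nullable).
Union: FIRST(body) = { /, ;, num, ε }.

{ /, ;, num, ε }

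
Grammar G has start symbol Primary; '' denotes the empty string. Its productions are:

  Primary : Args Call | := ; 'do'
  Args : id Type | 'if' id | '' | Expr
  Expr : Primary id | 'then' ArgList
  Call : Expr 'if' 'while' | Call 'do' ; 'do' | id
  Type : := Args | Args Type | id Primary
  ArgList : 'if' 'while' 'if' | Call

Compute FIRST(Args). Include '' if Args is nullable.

{ 'if', 'then', :=, id, '' }

Args : id Type contributes {id}.
Args : 'if' id contributes {'if'}.
Args : '' contributes ''.
From Args : Expr: add FIRST(Expr) = { 'if', 'then', :=, id }.
Union: FIRST(Args) = { 'if', 'then', :=, id, '' }.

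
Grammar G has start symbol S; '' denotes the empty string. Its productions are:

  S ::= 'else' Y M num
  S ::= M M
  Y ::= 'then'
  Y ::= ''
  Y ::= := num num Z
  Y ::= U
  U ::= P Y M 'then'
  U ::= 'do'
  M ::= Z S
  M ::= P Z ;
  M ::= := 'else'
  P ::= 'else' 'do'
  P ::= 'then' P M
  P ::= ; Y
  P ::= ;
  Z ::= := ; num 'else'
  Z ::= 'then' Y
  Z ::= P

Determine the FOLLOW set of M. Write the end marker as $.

{ $, 'do', 'else', 'then', :=, ;, num }

In S ::= 'else' Y M num: add FIRST(num) = { num }.
In S ::= M M: add FIRST(M) = { 'else', 'then', :=, ; }.
In S ::= M M: M is at the end, add FOLLOW(S) = { $, 'do', 'else', 'then', :=, ;, num }.
In U ::= P Y M 'then': add FIRST('then') = { 'then' }.
In P ::= 'then' P M: M is at the end, add FOLLOW(P) = { 'do', 'else', 'then', :=, ; }.
Union: FOLLOW(M) = { $, 'do', 'else', 'then', :=, ;, num }.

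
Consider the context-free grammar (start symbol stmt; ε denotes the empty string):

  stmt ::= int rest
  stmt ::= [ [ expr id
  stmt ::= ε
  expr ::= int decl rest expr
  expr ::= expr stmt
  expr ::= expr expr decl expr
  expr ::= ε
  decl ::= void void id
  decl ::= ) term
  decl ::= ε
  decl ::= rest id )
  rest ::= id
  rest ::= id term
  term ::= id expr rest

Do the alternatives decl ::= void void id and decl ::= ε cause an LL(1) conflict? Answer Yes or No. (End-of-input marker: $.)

FIRST(void void id) = { void } and FIRST(ε) = { ε }.
The second alternative is nullable and FOLLOW(decl) = { ), [, id, int, void } shares void with FIRST of the first — conflict.

Yes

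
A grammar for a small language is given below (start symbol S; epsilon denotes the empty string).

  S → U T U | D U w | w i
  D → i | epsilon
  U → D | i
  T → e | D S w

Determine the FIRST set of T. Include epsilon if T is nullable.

{ e, i, w }

T → e contributes {e}.
From T → D S w: D nullable, take FIRST(D) ∪ FIRST(S) = { e, i, w }.
Union: FIRST(T) = { e, i, w }.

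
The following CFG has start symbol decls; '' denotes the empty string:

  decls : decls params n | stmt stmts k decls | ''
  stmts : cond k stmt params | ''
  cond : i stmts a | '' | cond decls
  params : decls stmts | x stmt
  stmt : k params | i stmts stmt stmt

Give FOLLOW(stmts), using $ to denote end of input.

In decls : stmt stmts k decls: add FIRST(k decls) = { k }.
In cond : i stmts a: add FIRST(a) = { a }.
In params : decls stmts: stmts is at the end, add FOLLOW(params) = { a, i, k, n, x }.
In stmt : i stmts stmt stmt: add FIRST(stmt stmt) = { i, k }.
Union: FOLLOW(stmts) = { a, i, k, n, x }.

{ a, i, k, n, x }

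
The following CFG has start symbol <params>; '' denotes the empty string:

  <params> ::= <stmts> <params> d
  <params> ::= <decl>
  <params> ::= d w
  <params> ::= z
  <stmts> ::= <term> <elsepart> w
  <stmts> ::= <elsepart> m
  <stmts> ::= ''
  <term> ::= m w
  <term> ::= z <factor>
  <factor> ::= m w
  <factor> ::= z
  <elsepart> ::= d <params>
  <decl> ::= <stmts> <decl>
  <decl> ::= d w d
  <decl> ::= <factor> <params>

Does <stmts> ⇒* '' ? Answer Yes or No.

Yes

<stmts> has an ''-production, so <stmts> ⇒ ''.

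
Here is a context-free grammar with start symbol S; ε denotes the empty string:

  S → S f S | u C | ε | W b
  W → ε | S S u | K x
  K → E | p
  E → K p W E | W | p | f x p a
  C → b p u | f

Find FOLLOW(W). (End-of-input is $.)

In S → W b: add FIRST(b) = { b }.
In E → K p W E: add FIRST(E)\{ε} = { b, f, p, u, x }.
  Since E is nullable, also add FOLLOW(E) = { p, x }.
In E → W: W is at the end, add FOLLOW(E) = { p, x }.
Union: FOLLOW(W) = { b, f, p, u, x }.

{ b, f, p, u, x }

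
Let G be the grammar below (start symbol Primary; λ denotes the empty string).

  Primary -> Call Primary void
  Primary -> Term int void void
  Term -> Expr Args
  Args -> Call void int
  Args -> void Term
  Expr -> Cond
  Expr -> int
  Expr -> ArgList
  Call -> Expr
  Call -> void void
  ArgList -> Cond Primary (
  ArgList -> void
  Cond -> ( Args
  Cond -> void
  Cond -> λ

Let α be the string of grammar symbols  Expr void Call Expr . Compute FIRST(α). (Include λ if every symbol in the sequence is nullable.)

{ (, int, void }

Add FIRST(Expr)\{λ} = { (, int, void }; Expr is nullable, continue.
void is a terminal; add {void} and stop.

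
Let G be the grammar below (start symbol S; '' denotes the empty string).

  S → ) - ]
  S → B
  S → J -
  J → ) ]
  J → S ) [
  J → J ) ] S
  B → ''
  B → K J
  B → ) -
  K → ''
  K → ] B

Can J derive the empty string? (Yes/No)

Nullable nonterminals: B, K, S.
No production of J has an RHS whose symbols are all nullable, so J is not nullable.

No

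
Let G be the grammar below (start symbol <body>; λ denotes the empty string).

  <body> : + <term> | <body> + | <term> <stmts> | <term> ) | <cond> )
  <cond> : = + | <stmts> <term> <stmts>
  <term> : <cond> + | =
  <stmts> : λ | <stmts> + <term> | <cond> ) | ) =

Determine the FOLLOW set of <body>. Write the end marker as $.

{ $, + }

<body> is the start symbol, so $ ∈ FOLLOW(<body>).
In <body> : <body> +: add FIRST(+) = { + }.
Union: FOLLOW(<body>) = { $, + }.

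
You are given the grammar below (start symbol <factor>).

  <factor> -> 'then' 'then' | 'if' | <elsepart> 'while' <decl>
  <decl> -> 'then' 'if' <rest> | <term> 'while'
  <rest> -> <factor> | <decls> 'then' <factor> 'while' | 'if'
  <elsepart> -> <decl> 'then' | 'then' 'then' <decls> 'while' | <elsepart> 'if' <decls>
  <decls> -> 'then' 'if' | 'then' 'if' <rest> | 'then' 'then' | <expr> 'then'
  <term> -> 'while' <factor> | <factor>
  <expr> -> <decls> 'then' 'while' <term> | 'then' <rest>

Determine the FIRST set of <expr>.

From <expr> -> <decls> 'then' 'while' <term>: add FIRST(<decls>) = { 'then' }.
<expr> -> 'then' <rest> contributes {'then'}.
Union: FIRST(<expr>) = { 'then' }.

{ 'then' }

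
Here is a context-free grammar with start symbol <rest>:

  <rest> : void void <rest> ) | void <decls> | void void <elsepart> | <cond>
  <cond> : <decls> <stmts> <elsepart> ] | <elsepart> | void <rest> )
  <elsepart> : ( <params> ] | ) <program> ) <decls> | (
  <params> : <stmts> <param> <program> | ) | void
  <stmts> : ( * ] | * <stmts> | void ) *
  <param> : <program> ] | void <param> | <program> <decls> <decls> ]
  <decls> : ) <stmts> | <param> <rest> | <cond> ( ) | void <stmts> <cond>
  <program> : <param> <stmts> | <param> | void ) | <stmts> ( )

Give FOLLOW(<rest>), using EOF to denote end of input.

<rest> is the start symbol, so EOF ∈ FOLLOW(<rest>).
In <rest> : void void <rest> ): add FIRST()) = { ) }.
In <cond> : void <rest> ): add FIRST()) = { ) }.
In <decls> : <param> <rest>: <rest> is at the end, add FOLLOW(<decls>) = { EOF, (, ), *, ], void }.
Union: FOLLOW(<rest>) = { EOF, (, ), *, ], void }.

{ EOF, (, ), *, ], void }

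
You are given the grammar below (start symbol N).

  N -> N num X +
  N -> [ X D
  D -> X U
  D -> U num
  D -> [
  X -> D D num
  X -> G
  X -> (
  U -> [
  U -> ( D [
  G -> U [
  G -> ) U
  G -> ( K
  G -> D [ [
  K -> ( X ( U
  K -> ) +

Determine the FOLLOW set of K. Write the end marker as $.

In G -> ( K: K is at the end, add FOLLOW(G) = { (, ), +, [ }.
Union: FOLLOW(K) = { (, ), +, [ }.

{ (, ), +, [ }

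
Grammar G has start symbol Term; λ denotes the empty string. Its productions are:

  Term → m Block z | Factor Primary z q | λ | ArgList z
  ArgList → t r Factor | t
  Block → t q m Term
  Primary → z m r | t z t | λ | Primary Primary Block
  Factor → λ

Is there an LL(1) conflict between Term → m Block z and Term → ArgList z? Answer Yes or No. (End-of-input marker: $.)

No

FIRST(m Block z) = { m } and FIRST(ArgList z) = { t }.
The FIRST sets are disjoint and neither alternative is nullable — no conflict.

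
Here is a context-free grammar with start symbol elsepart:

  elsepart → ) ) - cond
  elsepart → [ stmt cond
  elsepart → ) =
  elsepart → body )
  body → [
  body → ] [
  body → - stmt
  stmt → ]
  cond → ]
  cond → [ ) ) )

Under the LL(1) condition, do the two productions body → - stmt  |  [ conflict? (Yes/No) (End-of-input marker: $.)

No

FIRST(- stmt) = { - } and FIRST([) = { [ }.
The FIRST sets are disjoint and neither alternative is nullable — no conflict.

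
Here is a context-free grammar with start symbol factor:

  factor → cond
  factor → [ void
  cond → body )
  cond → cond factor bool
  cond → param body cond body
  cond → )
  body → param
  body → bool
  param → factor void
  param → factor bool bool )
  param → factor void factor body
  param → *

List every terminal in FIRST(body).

From body → param: add FIRST(param) = { ), *, [, bool }.
body → bool contributes {bool}.
Union: FIRST(body) = { ), *, [, bool }.

{ ), *, [, bool }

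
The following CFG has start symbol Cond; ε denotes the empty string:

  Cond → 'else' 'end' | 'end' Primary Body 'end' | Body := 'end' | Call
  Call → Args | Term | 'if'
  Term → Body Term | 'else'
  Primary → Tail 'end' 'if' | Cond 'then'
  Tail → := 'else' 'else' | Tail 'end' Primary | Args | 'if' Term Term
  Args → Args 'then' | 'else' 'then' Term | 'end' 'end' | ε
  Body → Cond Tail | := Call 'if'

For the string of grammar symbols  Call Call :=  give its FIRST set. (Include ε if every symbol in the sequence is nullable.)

Add FIRST(Call)\{ε} = { 'else', 'end', 'if', 'then', := }; Call is nullable, continue.
Add FIRST(Call)\{ε} = { 'else', 'end', 'if', 'then', := }; Call is nullable, continue.
:= is a terminal; add {:=} and stop.

{ 'else', 'end', 'if', 'then', := }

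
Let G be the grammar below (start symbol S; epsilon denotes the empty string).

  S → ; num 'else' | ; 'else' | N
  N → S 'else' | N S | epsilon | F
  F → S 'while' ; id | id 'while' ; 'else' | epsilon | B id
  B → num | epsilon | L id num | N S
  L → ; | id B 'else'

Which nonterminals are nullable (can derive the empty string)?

{ B, F, N, S }

Directly nullable (have an epsilon-production): N, F, B.
S → N with every symbol nullable, so S is nullable.
No other nonterminal has a production whose RHS symbols are all nullable.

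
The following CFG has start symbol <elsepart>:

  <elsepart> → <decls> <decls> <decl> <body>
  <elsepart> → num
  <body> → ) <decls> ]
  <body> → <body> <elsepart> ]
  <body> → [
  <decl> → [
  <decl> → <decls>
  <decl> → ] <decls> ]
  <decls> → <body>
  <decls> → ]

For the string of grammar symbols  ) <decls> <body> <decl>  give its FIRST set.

) is a terminal; add {)} and stop.

{ ) }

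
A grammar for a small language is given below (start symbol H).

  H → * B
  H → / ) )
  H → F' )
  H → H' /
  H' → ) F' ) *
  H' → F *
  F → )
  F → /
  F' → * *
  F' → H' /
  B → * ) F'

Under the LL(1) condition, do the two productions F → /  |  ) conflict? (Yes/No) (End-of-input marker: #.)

No

FIRST(/) = { / } and FIRST()) = { ) }.
The FIRST sets are disjoint and neither alternative is nullable — no conflict.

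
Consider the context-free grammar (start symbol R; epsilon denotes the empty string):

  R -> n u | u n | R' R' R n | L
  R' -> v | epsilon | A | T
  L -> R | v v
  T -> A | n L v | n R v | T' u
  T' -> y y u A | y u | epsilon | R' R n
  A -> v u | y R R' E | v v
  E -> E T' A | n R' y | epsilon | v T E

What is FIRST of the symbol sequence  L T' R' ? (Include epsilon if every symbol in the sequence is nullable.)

Add FIRST(L) = { n, u, v, y }; L is not nullable, stop.

{ n, u, v, y }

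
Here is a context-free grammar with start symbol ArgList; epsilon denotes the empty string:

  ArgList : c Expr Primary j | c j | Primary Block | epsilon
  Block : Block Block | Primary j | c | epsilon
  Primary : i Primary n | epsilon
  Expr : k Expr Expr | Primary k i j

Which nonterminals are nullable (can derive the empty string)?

Directly nullable (have an epsilon-production): ArgList, Block, Primary.
No other nonterminal has a production whose RHS symbols are all nullable.

{ ArgList, Block, Primary }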